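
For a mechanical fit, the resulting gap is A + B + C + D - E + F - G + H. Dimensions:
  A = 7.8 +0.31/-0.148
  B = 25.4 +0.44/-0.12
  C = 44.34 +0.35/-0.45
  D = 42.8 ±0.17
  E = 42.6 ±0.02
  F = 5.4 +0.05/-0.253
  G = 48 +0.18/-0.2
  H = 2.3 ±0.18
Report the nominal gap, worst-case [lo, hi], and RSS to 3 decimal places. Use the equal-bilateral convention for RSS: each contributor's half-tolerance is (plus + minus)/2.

Stack each dimension's contribution:
  +A: nom +7.800 → Σnom=7.800; wc +0.310/-0.148 → slack +0.310/-0.148; half-tol=0.229, Σhalf²=0.052441
  +B: nom +25.400 → Σnom=33.200; wc +0.440/-0.120 → slack +0.750/-0.268; half-tol=0.280, Σhalf²=0.130841
  +C: nom +44.340 → Σnom=77.540; wc +0.350/-0.450 → slack +1.100/-0.718; half-tol=0.400, Σhalf²=0.290841
  +D: nom +42.800 → Σnom=120.340; wc +0.170/-0.170 → slack +1.270/-0.888; half-tol=0.170, Σhalf²=0.319741
  -E: nom -42.600 → Σnom=77.740; wc +0.020/-0.020 → slack +1.290/-0.908; half-tol=0.020, Σhalf²=0.320141
  +F: nom +5.400 → Σnom=83.140; wc +0.050/-0.253 → slack +1.340/-1.161; half-tol=0.151, Σhalf²=0.343093
  -G: nom -48.000 → Σnom=35.140; wc +0.200/-0.180 → slack +1.540/-1.341; half-tol=0.190, Σhalf²=0.379193
  +H: nom +2.300 → Σnom=37.440; wc +0.180/-0.180 → slack +1.720/-1.521; half-tol=0.180, Σhalf²=0.411593
Nominal = 37.440. Worst-case = [37.440 - 1.521, 37.440 + 1.720] = [35.919, 39.160]. RSS = √0.411593 = 0.642.

nominal=37.440 wc=[35.919,39.160] rss=0.642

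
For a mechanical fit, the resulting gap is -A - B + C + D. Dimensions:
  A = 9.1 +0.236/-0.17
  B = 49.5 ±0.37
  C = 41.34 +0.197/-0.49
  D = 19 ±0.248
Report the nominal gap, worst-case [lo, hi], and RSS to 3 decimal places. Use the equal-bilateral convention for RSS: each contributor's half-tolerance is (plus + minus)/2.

nominal=1.740 wc=[0.396,2.725] rss=0.598

Stack each dimension's contribution:
  -A: nom -9.100 → Σnom=-9.100; wc +0.170/-0.236 → slack +0.170/-0.236; half-tol=0.203, Σhalf²=0.041209
  -B: nom -49.500 → Σnom=-58.600; wc +0.370/-0.370 → slack +0.540/-0.606; half-tol=0.370, Σhalf²=0.178109
  +C: nom +41.340 → Σnom=-17.260; wc +0.197/-0.490 → slack +0.737/-1.096; half-tol=0.344, Σhalf²=0.296101
  +D: nom +19.000 → Σnom=1.740; wc +0.248/-0.248 → slack +0.985/-1.344; half-tol=0.248, Σhalf²=0.357605
Nominal = 1.740. Worst-case = [1.740 - 1.344, 1.740 + 0.985] = [0.396, 2.725]. RSS = √0.357605 = 0.598.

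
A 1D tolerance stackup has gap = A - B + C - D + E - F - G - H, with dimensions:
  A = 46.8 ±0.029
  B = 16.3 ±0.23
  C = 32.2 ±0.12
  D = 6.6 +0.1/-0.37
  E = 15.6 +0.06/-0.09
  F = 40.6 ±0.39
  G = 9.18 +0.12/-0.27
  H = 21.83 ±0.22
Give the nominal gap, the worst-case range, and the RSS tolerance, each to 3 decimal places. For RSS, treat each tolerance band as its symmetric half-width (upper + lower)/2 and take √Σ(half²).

nominal=0.090 wc=[-1.209,1.779] rss=0.606

Stack each dimension's contribution:
  +A: nom +46.800 → Σnom=46.800; wc +0.029/-0.029 → slack +0.029/-0.029; half-tol=0.029, Σhalf²=0.000841
  -B: nom -16.300 → Σnom=30.500; wc +0.230/-0.230 → slack +0.259/-0.259; half-tol=0.230, Σhalf²=0.053741
  +C: nom +32.200 → Σnom=62.700; wc +0.120/-0.120 → slack +0.379/-0.379; half-tol=0.120, Σhalf²=0.068141
  -D: nom -6.600 → Σnom=56.100; wc +0.370/-0.100 → slack +0.749/-0.479; half-tol=0.235, Σhalf²=0.123366
  +E: nom +15.600 → Σnom=71.700; wc +0.060/-0.090 → slack +0.809/-0.569; half-tol=0.075, Σhalf²=0.128991
  -F: nom -40.600 → Σnom=31.100; wc +0.390/-0.390 → slack +1.199/-0.959; half-tol=0.390, Σhalf²=0.281091
  -G: nom -9.180 → Σnom=21.920; wc +0.270/-0.120 → slack +1.469/-1.079; half-tol=0.195, Σhalf²=0.319116
  -H: nom -21.830 → Σnom=0.090; wc +0.220/-0.220 → slack +1.689/-1.299; half-tol=0.220, Σhalf²=0.367516
Nominal = 0.090. Worst-case = [0.090 - 1.299, 0.090 + 1.689] = [-1.209, 1.779]. RSS = √0.367516 = 0.606.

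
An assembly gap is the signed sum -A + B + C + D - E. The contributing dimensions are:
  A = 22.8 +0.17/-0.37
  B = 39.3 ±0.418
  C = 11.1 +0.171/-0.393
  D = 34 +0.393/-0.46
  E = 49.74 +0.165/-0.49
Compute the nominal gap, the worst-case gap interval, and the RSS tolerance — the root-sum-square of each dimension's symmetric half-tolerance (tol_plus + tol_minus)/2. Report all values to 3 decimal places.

nominal=11.860 wc=[10.254,13.702] rss=0.785

Stack each dimension's contribution:
  -A: nom -22.800 → Σnom=-22.800; wc +0.370/-0.170 → slack +0.370/-0.170; half-tol=0.270, Σhalf²=0.072900
  +B: nom +39.300 → Σnom=16.500; wc +0.418/-0.418 → slack +0.788/-0.588; half-tol=0.418, Σhalf²=0.247624
  +C: nom +11.100 → Σnom=27.600; wc +0.171/-0.393 → slack +0.959/-0.981; half-tol=0.282, Σhalf²=0.327148
  +D: nom +34.000 → Σnom=61.600; wc +0.393/-0.460 → slack +1.352/-1.441; half-tol=0.426, Σhalf²=0.509050
  -E: nom -49.740 → Σnom=11.860; wc +0.490/-0.165 → slack +1.842/-1.606; half-tol=0.328, Σhalf²=0.616307
Nominal = 11.860. Worst-case = [11.860 - 1.606, 11.860 + 1.842] = [10.254, 13.702]. RSS = √0.616307 = 0.785.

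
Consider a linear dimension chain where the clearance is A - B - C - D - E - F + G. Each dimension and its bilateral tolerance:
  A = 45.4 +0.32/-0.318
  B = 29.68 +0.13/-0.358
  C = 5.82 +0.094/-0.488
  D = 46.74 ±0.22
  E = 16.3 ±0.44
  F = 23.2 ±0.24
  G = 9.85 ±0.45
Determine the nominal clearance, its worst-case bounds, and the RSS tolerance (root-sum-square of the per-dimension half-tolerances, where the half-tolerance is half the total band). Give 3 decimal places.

nominal=-66.490 wc=[-68.382,-63.974] rss=0.865

Stack each dimension's contribution:
  +A: nom +45.400 → Σnom=45.400; wc +0.320/-0.318 → slack +0.320/-0.318; half-tol=0.319, Σhalf²=0.101761
  -B: nom -29.680 → Σnom=15.720; wc +0.358/-0.130 → slack +0.678/-0.448; half-tol=0.244, Σhalf²=0.161297
  -C: nom -5.820 → Σnom=9.900; wc +0.488/-0.094 → slack +1.166/-0.542; half-tol=0.291, Σhalf²=0.245978
  -D: nom -46.740 → Σnom=-36.840; wc +0.220/-0.220 → slack +1.386/-0.762; half-tol=0.220, Σhalf²=0.294378
  -E: nom -16.300 → Σnom=-53.140; wc +0.440/-0.440 → slack +1.826/-1.202; half-tol=0.440, Σhalf²=0.487978
  -F: nom -23.200 → Σnom=-76.340; wc +0.240/-0.240 → slack +2.066/-1.442; half-tol=0.240, Σhalf²=0.545578
  +G: nom +9.850 → Σnom=-66.490; wc +0.450/-0.450 → slack +2.516/-1.892; half-tol=0.450, Σhalf²=0.748078
Nominal = -66.490. Worst-case = [-66.490 - 1.892, -66.490 + 2.516] = [-68.382, -63.974]. RSS = √0.748078 = 0.865.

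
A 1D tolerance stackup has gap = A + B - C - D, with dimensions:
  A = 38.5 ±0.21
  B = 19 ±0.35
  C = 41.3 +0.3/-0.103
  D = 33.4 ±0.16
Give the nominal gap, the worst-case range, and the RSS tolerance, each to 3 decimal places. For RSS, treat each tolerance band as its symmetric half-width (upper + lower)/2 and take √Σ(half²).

Stack each dimension's contribution:
  +A: nom +38.500 → Σnom=38.500; wc +0.210/-0.210 → slack +0.210/-0.210; half-tol=0.210, Σhalf²=0.044100
  +B: nom +19.000 → Σnom=57.500; wc +0.350/-0.350 → slack +0.560/-0.560; half-tol=0.350, Σhalf²=0.166600
  -C: nom -41.300 → Σnom=16.200; wc +0.103/-0.300 → slack +0.663/-0.860; half-tol=0.201, Σhalf²=0.207202
  -D: nom -33.400 → Σnom=-17.200; wc +0.160/-0.160 → slack +0.823/-1.020; half-tol=0.160, Σhalf²=0.232802
Nominal = -17.200. Worst-case = [-17.200 - 1.020, -17.200 + 0.823] = [-18.220, -16.377]. RSS = √0.232802 = 0.482.

nominal=-17.200 wc=[-18.220,-16.377] rss=0.482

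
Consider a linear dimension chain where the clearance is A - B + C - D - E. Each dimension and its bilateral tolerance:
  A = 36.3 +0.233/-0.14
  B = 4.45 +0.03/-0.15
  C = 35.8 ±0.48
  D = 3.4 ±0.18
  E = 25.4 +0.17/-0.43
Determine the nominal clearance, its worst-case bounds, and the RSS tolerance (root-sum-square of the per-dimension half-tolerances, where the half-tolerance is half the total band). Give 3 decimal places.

nominal=38.850 wc=[37.850,40.323] rss=0.629

Stack each dimension's contribution:
  +A: nom +36.300 → Σnom=36.300; wc +0.233/-0.140 → slack +0.233/-0.140; half-tol=0.186, Σhalf²=0.034782
  -B: nom -4.450 → Σnom=31.850; wc +0.150/-0.030 → slack +0.383/-0.170; half-tol=0.090, Σhalf²=0.042882
  +C: nom +35.800 → Σnom=67.650; wc +0.480/-0.480 → slack +0.863/-0.650; half-tol=0.480, Σhalf²=0.273282
  -D: nom -3.400 → Σnom=64.250; wc +0.180/-0.180 → slack +1.043/-0.830; half-tol=0.180, Σhalf²=0.305682
  -E: nom -25.400 → Σnom=38.850; wc +0.430/-0.170 → slack +1.473/-1.000; half-tol=0.300, Σhalf²=0.395682
Nominal = 38.850. Worst-case = [38.850 - 1.000, 38.850 + 1.473] = [37.850, 40.323]. RSS = √0.395682 = 0.629.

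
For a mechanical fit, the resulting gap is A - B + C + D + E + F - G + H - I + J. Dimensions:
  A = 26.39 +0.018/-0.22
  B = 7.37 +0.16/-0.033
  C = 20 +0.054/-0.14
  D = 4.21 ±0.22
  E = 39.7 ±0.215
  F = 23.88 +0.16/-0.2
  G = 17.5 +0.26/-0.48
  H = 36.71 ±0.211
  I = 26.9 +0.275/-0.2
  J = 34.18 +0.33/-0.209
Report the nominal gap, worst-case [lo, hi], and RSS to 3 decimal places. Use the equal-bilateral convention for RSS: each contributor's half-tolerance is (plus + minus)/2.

Stack each dimension's contribution:
  +A: nom +26.390 → Σnom=26.390; wc +0.018/-0.220 → slack +0.018/-0.220; half-tol=0.119, Σhalf²=0.014161
  -B: nom -7.370 → Σnom=19.020; wc +0.033/-0.160 → slack +0.051/-0.380; half-tol=0.097, Σhalf²=0.023473
  +C: nom +20.000 → Σnom=39.020; wc +0.054/-0.140 → slack +0.105/-0.520; half-tol=0.097, Σhalf²=0.032882
  +D: nom +4.210 → Σnom=43.230; wc +0.220/-0.220 → slack +0.325/-0.740; half-tol=0.220, Σhalf²=0.081282
  +E: nom +39.700 → Σnom=82.930; wc +0.215/-0.215 → slack +0.540/-0.955; half-tol=0.215, Σhalf²=0.127507
  +F: nom +23.880 → Σnom=106.810; wc +0.160/-0.200 → slack +0.700/-1.155; half-tol=0.180, Σhalf²=0.159907
  -G: nom -17.500 → Σnom=89.310; wc +0.480/-0.260 → slack +1.180/-1.415; half-tol=0.370, Σhalf²=0.296807
  +H: nom +36.710 → Σnom=126.020; wc +0.211/-0.211 → slack +1.391/-1.626; half-tol=0.211, Σhalf²=0.341328
  -I: nom -26.900 → Σnom=99.120; wc +0.200/-0.275 → slack +1.591/-1.901; half-tol=0.238, Σhalf²=0.397734
  +J: nom +34.180 → Σnom=133.300; wc +0.330/-0.209 → slack +1.921/-2.110; half-tol=0.270, Σhalf²=0.470365
Nominal = 133.300. Worst-case = [133.300 - 2.110, 133.300 + 1.921] = [131.190, 135.221]. RSS = √0.470365 = 0.686.

nominal=133.300 wc=[131.190,135.221] rss=0.686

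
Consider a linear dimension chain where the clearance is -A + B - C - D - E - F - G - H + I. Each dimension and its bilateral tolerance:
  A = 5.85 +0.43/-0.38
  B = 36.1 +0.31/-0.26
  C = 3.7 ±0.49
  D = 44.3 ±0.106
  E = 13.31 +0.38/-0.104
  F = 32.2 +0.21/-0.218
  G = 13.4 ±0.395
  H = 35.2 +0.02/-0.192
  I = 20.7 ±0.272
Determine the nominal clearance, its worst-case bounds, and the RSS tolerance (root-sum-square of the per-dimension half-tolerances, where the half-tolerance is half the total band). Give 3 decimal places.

nominal=-91.160 wc=[-93.723,-88.693] rss=0.918

Stack each dimension's contribution:
  -A: nom -5.850 → Σnom=-5.850; wc +0.380/-0.430 → slack +0.380/-0.430; half-tol=0.405, Σhalf²=0.164025
  +B: nom +36.100 → Σnom=30.250; wc +0.310/-0.260 → slack +0.690/-0.690; half-tol=0.285, Σhalf²=0.245250
  -C: nom -3.700 → Σnom=26.550; wc +0.490/-0.490 → slack +1.180/-1.180; half-tol=0.490, Σhalf²=0.485350
  -D: nom -44.300 → Σnom=-17.750; wc +0.106/-0.106 → slack +1.286/-1.286; half-tol=0.106, Σhalf²=0.496586
  -E: nom -13.310 → Σnom=-31.060; wc +0.104/-0.380 → slack +1.390/-1.666; half-tol=0.242, Σhalf²=0.555150
  -F: nom -32.200 → Σnom=-63.260; wc +0.218/-0.210 → slack +1.608/-1.876; half-tol=0.214, Σhalf²=0.600946
  -G: nom -13.400 → Σnom=-76.660; wc +0.395/-0.395 → slack +2.003/-2.271; half-tol=0.395, Σhalf²=0.756971
  -H: nom -35.200 → Σnom=-111.860; wc +0.192/-0.020 → slack +2.195/-2.291; half-tol=0.106, Σhalf²=0.768207
  +I: nom +20.700 → Σnom=-91.160; wc +0.272/-0.272 → slack +2.467/-2.563; half-tol=0.272, Σhalf²=0.842191
Nominal = -91.160. Worst-case = [-91.160 - 2.563, -91.160 + 2.467] = [-93.723, -88.693]. RSS = √0.842191 = 0.918.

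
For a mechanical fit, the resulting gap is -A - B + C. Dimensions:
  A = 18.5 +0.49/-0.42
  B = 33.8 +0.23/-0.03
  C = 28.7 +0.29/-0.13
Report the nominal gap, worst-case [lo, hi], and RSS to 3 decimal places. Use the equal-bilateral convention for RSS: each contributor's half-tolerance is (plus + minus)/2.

nominal=-23.600 wc=[-24.450,-22.860] rss=0.518

Stack each dimension's contribution:
  -A: nom -18.500 → Σnom=-18.500; wc +0.420/-0.490 → slack +0.420/-0.490; half-tol=0.455, Σhalf²=0.207025
  -B: nom -33.800 → Σnom=-52.300; wc +0.030/-0.230 → slack +0.450/-0.720; half-tol=0.130, Σhalf²=0.223925
  +C: nom +28.700 → Σnom=-23.600; wc +0.290/-0.130 → slack +0.740/-0.850; half-tol=0.210, Σhalf²=0.268025
Nominal = -23.600. Worst-case = [-23.600 - 0.850, -23.600 + 0.740] = [-24.450, -22.860]. RSS = √0.268025 = 0.518.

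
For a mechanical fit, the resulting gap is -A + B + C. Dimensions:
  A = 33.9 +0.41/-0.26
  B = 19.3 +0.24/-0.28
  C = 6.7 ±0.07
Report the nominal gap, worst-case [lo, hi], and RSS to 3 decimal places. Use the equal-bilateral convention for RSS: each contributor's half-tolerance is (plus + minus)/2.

nominal=-7.900 wc=[-8.660,-7.330] rss=0.430

Stack each dimension's contribution:
  -A: nom -33.900 → Σnom=-33.900; wc +0.260/-0.410 → slack +0.260/-0.410; half-tol=0.335, Σhalf²=0.112225
  +B: nom +19.300 → Σnom=-14.600; wc +0.240/-0.280 → slack +0.500/-0.690; half-tol=0.260, Σhalf²=0.179825
  +C: nom +6.700 → Σnom=-7.900; wc +0.070/-0.070 → slack +0.570/-0.760; half-tol=0.070, Σhalf²=0.184725
Nominal = -7.900. Worst-case = [-7.900 - 0.760, -7.900 + 0.570] = [-8.660, -7.330]. RSS = √0.184725 = 0.430.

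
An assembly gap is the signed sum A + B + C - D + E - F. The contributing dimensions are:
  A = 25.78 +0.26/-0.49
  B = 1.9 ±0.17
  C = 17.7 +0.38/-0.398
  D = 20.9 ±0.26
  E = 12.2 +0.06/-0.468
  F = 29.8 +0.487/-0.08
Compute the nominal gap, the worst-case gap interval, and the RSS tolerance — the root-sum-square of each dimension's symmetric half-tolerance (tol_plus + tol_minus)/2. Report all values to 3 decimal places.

nominal=6.880 wc=[4.607,8.090] rss=0.734

Stack each dimension's contribution:
  +A: nom +25.780 → Σnom=25.780; wc +0.260/-0.490 → slack +0.260/-0.490; half-tol=0.375, Σhalf²=0.140625
  +B: nom +1.900 → Σnom=27.680; wc +0.170/-0.170 → slack +0.430/-0.660; half-tol=0.170, Σhalf²=0.169525
  +C: nom +17.700 → Σnom=45.380; wc +0.380/-0.398 → slack +0.810/-1.058; half-tol=0.389, Σhalf²=0.320846
  -D: nom -20.900 → Σnom=24.480; wc +0.260/-0.260 → slack +1.070/-1.318; half-tol=0.260, Σhalf²=0.388446
  +E: nom +12.200 → Σnom=36.680; wc +0.060/-0.468 → slack +1.130/-1.786; half-tol=0.264, Σhalf²=0.458142
  -F: nom -29.800 → Σnom=6.880; wc +0.080/-0.487 → slack +1.210/-2.273; half-tol=0.283, Σhalf²=0.538514
Nominal = 6.880. Worst-case = [6.880 - 2.273, 6.880 + 1.210] = [4.607, 8.090]. RSS = √0.538514 = 0.734.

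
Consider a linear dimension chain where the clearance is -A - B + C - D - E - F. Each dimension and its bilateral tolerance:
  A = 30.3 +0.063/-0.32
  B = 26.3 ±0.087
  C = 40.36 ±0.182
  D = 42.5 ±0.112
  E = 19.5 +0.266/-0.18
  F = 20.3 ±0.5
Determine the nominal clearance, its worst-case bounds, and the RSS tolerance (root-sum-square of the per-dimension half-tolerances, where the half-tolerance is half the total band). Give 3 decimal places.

nominal=-98.540 wc=[-99.750,-97.159] rss=0.624

Stack each dimension's contribution:
  -A: nom -30.300 → Σnom=-30.300; wc +0.320/-0.063 → slack +0.320/-0.063; half-tol=0.192, Σhalf²=0.036672
  -B: nom -26.300 → Σnom=-56.600; wc +0.087/-0.087 → slack +0.407/-0.150; half-tol=0.087, Σhalf²=0.044241
  +C: nom +40.360 → Σnom=-16.240; wc +0.182/-0.182 → slack +0.589/-0.332; half-tol=0.182, Σhalf²=0.077365
  -D: nom -42.500 → Σnom=-58.740; wc +0.112/-0.112 → slack +0.701/-0.444; half-tol=0.112, Σhalf²=0.089909
  -E: nom -19.500 → Σnom=-78.240; wc +0.180/-0.266 → slack +0.881/-0.710; half-tol=0.223, Σhalf²=0.139638
  -F: nom -20.300 → Σnom=-98.540; wc +0.500/-0.500 → slack +1.381/-1.210; half-tol=0.500, Σhalf²=0.389638
Nominal = -98.540. Worst-case = [-98.540 - 1.210, -98.540 + 1.381] = [-99.750, -97.159]. RSS = √0.389638 = 0.624.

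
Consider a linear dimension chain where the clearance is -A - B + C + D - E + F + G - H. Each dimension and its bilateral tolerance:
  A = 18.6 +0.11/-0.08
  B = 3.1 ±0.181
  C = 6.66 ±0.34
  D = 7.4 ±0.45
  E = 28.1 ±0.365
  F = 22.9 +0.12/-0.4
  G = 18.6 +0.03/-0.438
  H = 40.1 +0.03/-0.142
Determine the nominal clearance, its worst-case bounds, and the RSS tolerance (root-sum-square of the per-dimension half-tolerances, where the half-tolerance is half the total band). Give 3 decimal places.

nominal=-34.340 wc=[-36.654,-32.632] rss=0.789

Stack each dimension's contribution:
  -A: nom -18.600 → Σnom=-18.600; wc +0.080/-0.110 → slack +0.080/-0.110; half-tol=0.095, Σhalf²=0.009025
  -B: nom -3.100 → Σnom=-21.700; wc +0.181/-0.181 → slack +0.261/-0.291; half-tol=0.181, Σhalf²=0.041786
  +C: nom +6.660 → Σnom=-15.040; wc +0.340/-0.340 → slack +0.601/-0.631; half-tol=0.340, Σhalf²=0.157386
  +D: nom +7.400 → Σnom=-7.640; wc +0.450/-0.450 → slack +1.051/-1.081; half-tol=0.450, Σhalf²=0.359886
  -E: nom -28.100 → Σnom=-35.740; wc +0.365/-0.365 → slack +1.416/-1.446; half-tol=0.365, Σhalf²=0.493111
  +F: nom +22.900 → Σnom=-12.840; wc +0.120/-0.400 → slack +1.536/-1.846; half-tol=0.260, Σhalf²=0.560711
  +G: nom +18.600 → Σnom=5.760; wc +0.030/-0.438 → slack +1.566/-2.284; half-tol=0.234, Σhalf²=0.615467
  -H: nom -40.100 → Σnom=-34.340; wc +0.142/-0.030 → slack +1.708/-2.314; half-tol=0.086, Σhalf²=0.622863
Nominal = -34.340. Worst-case = [-34.340 - 2.314, -34.340 + 1.708] = [-36.654, -32.632]. RSS = √0.622863 = 0.789.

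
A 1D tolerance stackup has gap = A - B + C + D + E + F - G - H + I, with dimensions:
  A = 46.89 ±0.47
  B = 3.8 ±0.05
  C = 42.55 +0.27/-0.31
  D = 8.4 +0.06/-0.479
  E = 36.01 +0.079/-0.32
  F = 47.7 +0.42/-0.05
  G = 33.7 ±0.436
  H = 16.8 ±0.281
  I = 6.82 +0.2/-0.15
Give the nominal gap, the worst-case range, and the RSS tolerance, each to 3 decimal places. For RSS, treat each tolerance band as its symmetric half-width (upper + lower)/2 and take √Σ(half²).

nominal=134.070 wc=[131.524,136.336] rss=0.880

Stack each dimension's contribution:
  +A: nom +46.890 → Σnom=46.890; wc +0.470/-0.470 → slack +0.470/-0.470; half-tol=0.470, Σhalf²=0.220900
  -B: nom -3.800 → Σnom=43.090; wc +0.050/-0.050 → slack +0.520/-0.520; half-tol=0.050, Σhalf²=0.223400
  +C: nom +42.550 → Σnom=85.640; wc +0.270/-0.310 → slack +0.790/-0.830; half-tol=0.290, Σhalf²=0.307500
  +D: nom +8.400 → Σnom=94.040; wc +0.060/-0.479 → slack +0.850/-1.309; half-tol=0.269, Σhalf²=0.380130
  +E: nom +36.010 → Σnom=130.050; wc +0.079/-0.320 → slack +0.929/-1.629; half-tol=0.200, Σhalf²=0.419930
  +F: nom +47.700 → Σnom=177.750; wc +0.420/-0.050 → slack +1.349/-1.679; half-tol=0.235, Σhalf²=0.475155
  -G: nom -33.700 → Σnom=144.050; wc +0.436/-0.436 → slack +1.785/-2.115; half-tol=0.436, Σhalf²=0.665251
  -H: nom -16.800 → Σnom=127.250; wc +0.281/-0.281 → slack +2.066/-2.396; half-tol=0.281, Σhalf²=0.744212
  +I: nom +6.820 → Σnom=134.070; wc +0.200/-0.150 → slack +2.266/-2.546; half-tol=0.175, Σhalf²=0.774837
Nominal = 134.070. Worst-case = [134.070 - 2.546, 134.070 + 2.266] = [131.524, 136.336]. RSS = √0.774837 = 0.880.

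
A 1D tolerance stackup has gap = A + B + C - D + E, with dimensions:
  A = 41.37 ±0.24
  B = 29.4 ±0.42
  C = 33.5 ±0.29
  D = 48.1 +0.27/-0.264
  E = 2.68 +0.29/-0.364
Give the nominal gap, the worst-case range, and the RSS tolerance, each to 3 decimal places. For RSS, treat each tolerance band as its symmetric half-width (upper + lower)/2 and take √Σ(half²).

Stack each dimension's contribution:
  +A: nom +41.370 → Σnom=41.370; wc +0.240/-0.240 → slack +0.240/-0.240; half-tol=0.240, Σhalf²=0.057600
  +B: nom +29.400 → Σnom=70.770; wc +0.420/-0.420 → slack +0.660/-0.660; half-tol=0.420, Σhalf²=0.234000
  +C: nom +33.500 → Σnom=104.270; wc +0.290/-0.290 → slack +0.950/-0.950; half-tol=0.290, Σhalf²=0.318100
  -D: nom -48.100 → Σnom=56.170; wc +0.264/-0.270 → slack +1.214/-1.220; half-tol=0.267, Σhalf²=0.389389
  +E: nom +2.680 → Σnom=58.850; wc +0.290/-0.364 → slack +1.504/-1.584; half-tol=0.327, Σhalf²=0.496318
Nominal = 58.850. Worst-case = [58.850 - 1.584, 58.850 + 1.504] = [57.266, 60.354]. RSS = √0.496318 = 0.704.

nominal=58.850 wc=[57.266,60.354] rss=0.704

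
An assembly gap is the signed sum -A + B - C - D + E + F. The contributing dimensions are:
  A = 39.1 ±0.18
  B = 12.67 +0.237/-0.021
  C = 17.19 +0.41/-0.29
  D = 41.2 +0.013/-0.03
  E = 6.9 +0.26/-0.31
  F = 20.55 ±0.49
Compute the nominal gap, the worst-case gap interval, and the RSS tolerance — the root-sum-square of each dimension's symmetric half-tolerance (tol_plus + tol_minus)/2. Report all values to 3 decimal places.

nominal=-57.370 wc=[-58.794,-55.883] rss=0.702

Stack each dimension's contribution:
  -A: nom -39.100 → Σnom=-39.100; wc +0.180/-0.180 → slack +0.180/-0.180; half-tol=0.180, Σhalf²=0.032400
  +B: nom +12.670 → Σnom=-26.430; wc +0.237/-0.021 → slack +0.417/-0.201; half-tol=0.129, Σhalf²=0.049041
  -C: nom -17.190 → Σnom=-43.620; wc +0.290/-0.410 → slack +0.707/-0.611; half-tol=0.350, Σhalf²=0.171541
  -D: nom -41.200 → Σnom=-84.820; wc +0.030/-0.013 → slack +0.737/-0.624; half-tol=0.021, Σhalf²=0.172003
  +E: nom +6.900 → Σnom=-77.920; wc +0.260/-0.310 → slack +0.997/-0.934; half-tol=0.285, Σhalf²=0.253228
  +F: nom +20.550 → Σnom=-57.370; wc +0.490/-0.490 → slack +1.487/-1.424; half-tol=0.490, Σhalf²=0.493328
Nominal = -57.370. Worst-case = [-57.370 - 1.424, -57.370 + 1.487] = [-58.794, -55.883]. RSS = √0.493328 = 0.702.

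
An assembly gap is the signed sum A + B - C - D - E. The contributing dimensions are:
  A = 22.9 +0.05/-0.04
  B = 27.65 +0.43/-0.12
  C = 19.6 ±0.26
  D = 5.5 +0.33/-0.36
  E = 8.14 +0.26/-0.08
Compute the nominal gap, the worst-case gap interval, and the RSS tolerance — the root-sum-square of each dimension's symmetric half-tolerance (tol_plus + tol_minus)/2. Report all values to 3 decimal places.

nominal=17.310 wc=[16.300,18.490] rss=0.541

Stack each dimension's contribution:
  +A: nom +22.900 → Σnom=22.900; wc +0.050/-0.040 → slack +0.050/-0.040; half-tol=0.045, Σhalf²=0.002025
  +B: nom +27.650 → Σnom=50.550; wc +0.430/-0.120 → slack +0.480/-0.160; half-tol=0.275, Σhalf²=0.077650
  -C: nom -19.600 → Σnom=30.950; wc +0.260/-0.260 → slack +0.740/-0.420; half-tol=0.260, Σhalf²=0.145250
  -D: nom -5.500 → Σnom=25.450; wc +0.360/-0.330 → slack +1.100/-0.750; half-tol=0.345, Σhalf²=0.264275
  -E: nom -8.140 → Σnom=17.310; wc +0.080/-0.260 → slack +1.180/-1.010; half-tol=0.170, Σhalf²=0.293175
Nominal = 17.310. Worst-case = [17.310 - 1.010, 17.310 + 1.180] = [16.300, 18.490]. RSS = √0.293175 = 0.541.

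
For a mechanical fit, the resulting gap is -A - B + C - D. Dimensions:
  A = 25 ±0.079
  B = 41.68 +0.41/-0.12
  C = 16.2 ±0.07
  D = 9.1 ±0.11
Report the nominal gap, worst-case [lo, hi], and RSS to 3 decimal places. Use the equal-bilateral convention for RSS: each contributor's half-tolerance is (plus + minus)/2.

Stack each dimension's contribution:
  -A: nom -25.000 → Σnom=-25.000; wc +0.079/-0.079 → slack +0.079/-0.079; half-tol=0.079, Σhalf²=0.006241
  -B: nom -41.680 → Σnom=-66.680; wc +0.120/-0.410 → slack +0.199/-0.489; half-tol=0.265, Σhalf²=0.076466
  +C: nom +16.200 → Σnom=-50.480; wc +0.070/-0.070 → slack +0.269/-0.559; half-tol=0.070, Σhalf²=0.081366
  -D: nom -9.100 → Σnom=-59.580; wc +0.110/-0.110 → slack +0.379/-0.669; half-tol=0.110, Σhalf²=0.093466
Nominal = -59.580. Worst-case = [-59.580 - 0.669, -59.580 + 0.379] = [-60.249, -59.201]. RSS = √0.093466 = 0.306.

nominal=-59.580 wc=[-60.249,-59.201] rss=0.306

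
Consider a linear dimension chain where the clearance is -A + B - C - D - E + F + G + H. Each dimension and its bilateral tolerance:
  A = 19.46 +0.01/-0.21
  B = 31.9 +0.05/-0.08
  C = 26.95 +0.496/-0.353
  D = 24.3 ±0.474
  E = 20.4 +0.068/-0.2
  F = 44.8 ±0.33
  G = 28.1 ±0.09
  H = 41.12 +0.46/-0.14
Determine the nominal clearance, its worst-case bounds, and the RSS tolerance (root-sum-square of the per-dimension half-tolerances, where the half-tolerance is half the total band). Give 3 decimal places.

Stack each dimension's contribution:
  -A: nom -19.460 → Σnom=-19.460; wc +0.210/-0.010 → slack +0.210/-0.010; half-tol=0.110, Σhalf²=0.012100
  +B: nom +31.900 → Σnom=12.440; wc +0.050/-0.080 → slack +0.260/-0.090; half-tol=0.065, Σhalf²=0.016325
  -C: nom -26.950 → Σnom=-14.510; wc +0.353/-0.496 → slack +0.613/-0.586; half-tol=0.424, Σhalf²=0.196525
  -D: nom -24.300 → Σnom=-38.810; wc +0.474/-0.474 → slack +1.087/-1.060; half-tol=0.474, Σhalf²=0.421201
  -E: nom -20.400 → Σnom=-59.210; wc +0.200/-0.068 → slack +1.287/-1.128; half-tol=0.134, Σhalf²=0.439157
  +F: nom +44.800 → Σnom=-14.410; wc +0.330/-0.330 → slack +1.617/-1.458; half-tol=0.330, Σhalf²=0.548057
  +G: nom +28.100 → Σnom=13.690; wc +0.090/-0.090 → slack +1.707/-1.548; half-tol=0.090, Σhalf²=0.556157
  +H: nom +41.120 → Σnom=54.810; wc +0.460/-0.140 → slack +2.167/-1.688; half-tol=0.300, Σhalf²=0.646157
Nominal = 54.810. Worst-case = [54.810 - 1.688, 54.810 + 2.167] = [53.122, 56.977]. RSS = √0.646157 = 0.804.

nominal=54.810 wc=[53.122,56.977] rss=0.804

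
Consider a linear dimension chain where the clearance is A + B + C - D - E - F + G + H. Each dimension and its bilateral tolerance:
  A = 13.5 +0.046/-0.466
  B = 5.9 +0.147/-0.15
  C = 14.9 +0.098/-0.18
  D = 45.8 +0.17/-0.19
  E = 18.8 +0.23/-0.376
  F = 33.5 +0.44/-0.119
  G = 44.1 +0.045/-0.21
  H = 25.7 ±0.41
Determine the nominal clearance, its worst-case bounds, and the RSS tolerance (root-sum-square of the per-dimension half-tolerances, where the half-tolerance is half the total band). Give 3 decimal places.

Stack each dimension's contribution:
  +A: nom +13.500 → Σnom=13.500; wc +0.046/-0.466 → slack +0.046/-0.466; half-tol=0.256, Σhalf²=0.065536
  +B: nom +5.900 → Σnom=19.400; wc +0.147/-0.150 → slack +0.193/-0.616; half-tol=0.148, Σhalf²=0.087588
  +C: nom +14.900 → Σnom=34.300; wc +0.098/-0.180 → slack +0.291/-0.796; half-tol=0.139, Σhalf²=0.106909
  -D: nom -45.800 → Σnom=-11.500; wc +0.190/-0.170 → slack +0.481/-0.966; half-tol=0.180, Σhalf²=0.139309
  -E: nom -18.800 → Σnom=-30.300; wc +0.376/-0.230 → slack +0.857/-1.196; half-tol=0.303, Σhalf²=0.231118
  -F: nom -33.500 → Σnom=-63.800; wc +0.119/-0.440 → slack +0.976/-1.636; half-tol=0.279, Σhalf²=0.309238
  +G: nom +44.100 → Σnom=-19.700; wc +0.045/-0.210 → slack +1.021/-1.846; half-tol=0.128, Σhalf²=0.325495
  +H: nom +25.700 → Σnom=6.000; wc +0.410/-0.410 → slack +1.431/-2.256; half-tol=0.410, Σhalf²=0.493595
Nominal = 6.000. Worst-case = [6.000 - 2.256, 6.000 + 1.431] = [3.744, 7.431]. RSS = √0.493595 = 0.703.

nominal=6.000 wc=[3.744,7.431] rss=0.703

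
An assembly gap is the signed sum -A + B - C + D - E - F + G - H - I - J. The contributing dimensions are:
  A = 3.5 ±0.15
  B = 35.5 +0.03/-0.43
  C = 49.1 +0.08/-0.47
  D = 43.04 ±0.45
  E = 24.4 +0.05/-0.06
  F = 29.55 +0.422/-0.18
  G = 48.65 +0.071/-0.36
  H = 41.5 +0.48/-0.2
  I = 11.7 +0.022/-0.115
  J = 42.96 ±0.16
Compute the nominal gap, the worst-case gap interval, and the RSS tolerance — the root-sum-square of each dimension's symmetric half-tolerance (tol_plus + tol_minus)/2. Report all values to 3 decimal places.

nominal=-75.520 wc=[-78.124,-73.634] rss=0.800

Stack each dimension's contribution:
  -A: nom -3.500 → Σnom=-3.500; wc +0.150/-0.150 → slack +0.150/-0.150; half-tol=0.150, Σhalf²=0.022500
  +B: nom +35.500 → Σnom=32.000; wc +0.030/-0.430 → slack +0.180/-0.580; half-tol=0.230, Σhalf²=0.075400
  -C: nom -49.100 → Σnom=-17.100; wc +0.470/-0.080 → slack +0.650/-0.660; half-tol=0.275, Σhalf²=0.151025
  +D: nom +43.040 → Σnom=25.940; wc +0.450/-0.450 → slack +1.100/-1.110; half-tol=0.450, Σhalf²=0.353525
  -E: nom -24.400 → Σnom=1.540; wc +0.060/-0.050 → slack +1.160/-1.160; half-tol=0.055, Σhalf²=0.356550
  -F: nom -29.550 → Σnom=-28.010; wc +0.180/-0.422 → slack +1.340/-1.582; half-tol=0.301, Σhalf²=0.447151
  +G: nom +48.650 → Σnom=20.640; wc +0.071/-0.360 → slack +1.411/-1.942; half-tol=0.215, Σhalf²=0.493591
  -H: nom -41.500 → Σnom=-20.860; wc +0.200/-0.480 → slack +1.611/-2.422; half-tol=0.340, Σhalf²=0.609191
  -I: nom -11.700 → Σnom=-32.560; wc +0.115/-0.022 → slack +1.726/-2.444; half-tol=0.069, Σhalf²=0.613883
  -J: nom -42.960 → Σnom=-75.520; wc +0.160/-0.160 → slack +1.886/-2.604; half-tol=0.160, Σhalf²=0.639483
Nominal = -75.520. Worst-case = [-75.520 - 2.604, -75.520 + 1.886] = [-78.124, -73.634]. RSS = √0.639483 = 0.800.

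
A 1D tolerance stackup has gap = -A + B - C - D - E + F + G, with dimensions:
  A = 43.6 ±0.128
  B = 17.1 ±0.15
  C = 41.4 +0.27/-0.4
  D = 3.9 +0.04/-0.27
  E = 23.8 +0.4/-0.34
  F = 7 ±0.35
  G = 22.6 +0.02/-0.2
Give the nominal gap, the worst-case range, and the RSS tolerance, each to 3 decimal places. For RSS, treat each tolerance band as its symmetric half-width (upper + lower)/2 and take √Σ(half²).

nominal=-66.000 wc=[-67.538,-64.342] rss=0.668

Stack each dimension's contribution:
  -A: nom -43.600 → Σnom=-43.600; wc +0.128/-0.128 → slack +0.128/-0.128; half-tol=0.128, Σhalf²=0.016384
  +B: nom +17.100 → Σnom=-26.500; wc +0.150/-0.150 → slack +0.278/-0.278; half-tol=0.150, Σhalf²=0.038884
  -C: nom -41.400 → Σnom=-67.900; wc +0.400/-0.270 → slack +0.678/-0.548; half-tol=0.335, Σhalf²=0.151109
  -D: nom -3.900 → Σnom=-71.800; wc +0.270/-0.040 → slack +0.948/-0.588; half-tol=0.155, Σhalf²=0.175134
  -E: nom -23.800 → Σnom=-95.600; wc +0.340/-0.400 → slack +1.288/-0.988; half-tol=0.370, Σhalf²=0.312034
  +F: nom +7.000 → Σnom=-88.600; wc +0.350/-0.350 → slack +1.638/-1.338; half-tol=0.350, Σhalf²=0.434534
  +G: nom +22.600 → Σnom=-66.000; wc +0.020/-0.200 → slack +1.658/-1.538; half-tol=0.110, Σhalf²=0.446634
Nominal = -66.000. Worst-case = [-66.000 - 1.538, -66.000 + 1.658] = [-67.538, -64.342]. RSS = √0.446634 = 0.668.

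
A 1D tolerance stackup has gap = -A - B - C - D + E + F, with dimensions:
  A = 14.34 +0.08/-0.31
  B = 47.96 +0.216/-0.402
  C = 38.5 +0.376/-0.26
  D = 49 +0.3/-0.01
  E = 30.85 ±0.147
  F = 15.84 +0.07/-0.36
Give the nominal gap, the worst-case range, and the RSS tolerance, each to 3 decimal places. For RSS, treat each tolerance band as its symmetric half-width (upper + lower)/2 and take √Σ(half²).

nominal=-103.110 wc=[-104.589,-101.911] rss=0.571

Stack each dimension's contribution:
  -A: nom -14.340 → Σnom=-14.340; wc +0.310/-0.080 → slack +0.310/-0.080; half-tol=0.195, Σhalf²=0.038025
  -B: nom -47.960 → Σnom=-62.300; wc +0.402/-0.216 → slack +0.712/-0.296; half-tol=0.309, Σhalf²=0.133506
  -C: nom -38.500 → Σnom=-100.800; wc +0.260/-0.376 → slack +0.972/-0.672; half-tol=0.318, Σhalf²=0.234630
  -D: nom -49.000 → Σnom=-149.800; wc +0.010/-0.300 → slack +0.982/-0.972; half-tol=0.155, Σhalf²=0.258655
  +E: nom +30.850 → Σnom=-118.950; wc +0.147/-0.147 → slack +1.129/-1.119; half-tol=0.147, Σhalf²=0.280264
  +F: nom +15.840 → Σnom=-103.110; wc +0.070/-0.360 → slack +1.199/-1.479; half-tol=0.215, Σhalf²=0.326489
Nominal = -103.110. Worst-case = [-103.110 - 1.479, -103.110 + 1.199] = [-104.589, -101.911]. RSS = √0.326489 = 0.571.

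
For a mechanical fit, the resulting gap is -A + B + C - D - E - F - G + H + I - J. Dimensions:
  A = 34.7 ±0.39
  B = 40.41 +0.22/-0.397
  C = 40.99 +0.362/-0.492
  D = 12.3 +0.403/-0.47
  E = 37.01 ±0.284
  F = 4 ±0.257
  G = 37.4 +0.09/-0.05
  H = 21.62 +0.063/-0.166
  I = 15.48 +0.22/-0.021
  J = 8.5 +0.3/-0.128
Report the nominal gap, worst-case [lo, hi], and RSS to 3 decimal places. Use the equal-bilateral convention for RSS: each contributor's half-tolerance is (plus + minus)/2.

Stack each dimension's contribution:
  -A: nom -34.700 → Σnom=-34.700; wc +0.390/-0.390 → slack +0.390/-0.390; half-tol=0.390, Σhalf²=0.152100
  +B: nom +40.410 → Σnom=5.710; wc +0.220/-0.397 → slack +0.610/-0.787; half-tol=0.308, Σhalf²=0.247272
  +C: nom +40.990 → Σnom=46.700; wc +0.362/-0.492 → slack +0.972/-1.279; half-tol=0.427, Σhalf²=0.429601
  -D: nom -12.300 → Σnom=34.400; wc +0.470/-0.403 → slack +1.442/-1.682; half-tol=0.436, Σhalf²=0.620134
  -E: nom -37.010 → Σnom=-2.610; wc +0.284/-0.284 → slack +1.726/-1.966; half-tol=0.284, Σhalf²=0.700789
  -F: nom -4.000 → Σnom=-6.610; wc +0.257/-0.257 → slack +1.983/-2.223; half-tol=0.257, Σhalf²=0.766838
  -G: nom -37.400 → Σnom=-44.010; wc +0.050/-0.090 → slack +2.033/-2.313; half-tol=0.070, Σhalf²=0.771738
  +H: nom +21.620 → Σnom=-22.390; wc +0.063/-0.166 → slack +2.096/-2.479; half-tol=0.115, Σhalf²=0.784849
  +I: nom +15.480 → Σnom=-6.910; wc +0.220/-0.021 → slack +2.316/-2.500; half-tol=0.120, Σhalf²=0.799369
  -J: nom -8.500 → Σnom=-15.410; wc +0.128/-0.300 → slack +2.444/-2.800; half-tol=0.214, Σhalf²=0.845165
Nominal = -15.410. Worst-case = [-15.410 - 2.800, -15.410 + 2.444] = [-18.210, -12.966]. RSS = √0.845165 = 0.919.

nominal=-15.410 wc=[-18.210,-12.966] rss=0.919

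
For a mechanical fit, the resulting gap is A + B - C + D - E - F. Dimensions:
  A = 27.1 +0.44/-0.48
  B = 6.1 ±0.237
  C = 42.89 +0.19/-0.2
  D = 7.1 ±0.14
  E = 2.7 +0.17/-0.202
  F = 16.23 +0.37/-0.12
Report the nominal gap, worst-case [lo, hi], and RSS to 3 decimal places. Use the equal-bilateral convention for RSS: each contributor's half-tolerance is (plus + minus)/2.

Stack each dimension's contribution:
  +A: nom +27.100 → Σnom=27.100; wc +0.440/-0.480 → slack +0.440/-0.480; half-tol=0.460, Σhalf²=0.211600
  +B: nom +6.100 → Σnom=33.200; wc +0.237/-0.237 → slack +0.677/-0.717; half-tol=0.237, Σhalf²=0.267769
  -C: nom -42.890 → Σnom=-9.690; wc +0.200/-0.190 → slack +0.877/-0.907; half-tol=0.195, Σhalf²=0.305794
  +D: nom +7.100 → Σnom=-2.590; wc +0.140/-0.140 → slack +1.017/-1.047; half-tol=0.140, Σhalf²=0.325394
  -E: nom -2.700 → Σnom=-5.290; wc +0.202/-0.170 → slack +1.219/-1.217; half-tol=0.186, Σhalf²=0.359990
  -F: nom -16.230 → Σnom=-21.520; wc +0.120/-0.370 → slack +1.339/-1.587; half-tol=0.245, Σhalf²=0.420015
Nominal = -21.520. Worst-case = [-21.520 - 1.587, -21.520 + 1.339] = [-23.107, -20.181]. RSS = √0.420015 = 0.648.

nominal=-21.520 wc=[-23.107,-20.181] rss=0.648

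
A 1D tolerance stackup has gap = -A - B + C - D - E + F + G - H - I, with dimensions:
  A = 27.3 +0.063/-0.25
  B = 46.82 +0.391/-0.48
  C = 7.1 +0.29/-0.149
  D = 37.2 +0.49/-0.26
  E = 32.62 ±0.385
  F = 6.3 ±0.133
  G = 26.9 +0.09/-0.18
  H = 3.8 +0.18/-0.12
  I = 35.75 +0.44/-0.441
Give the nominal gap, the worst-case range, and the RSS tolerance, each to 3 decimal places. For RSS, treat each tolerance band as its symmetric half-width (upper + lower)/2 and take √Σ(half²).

nominal=-143.190 wc=[-145.601,-140.741] rss=0.896

Stack each dimension's contribution:
  -A: nom -27.300 → Σnom=-27.300; wc +0.250/-0.063 → slack +0.250/-0.063; half-tol=0.157, Σhalf²=0.024492
  -B: nom -46.820 → Σnom=-74.120; wc +0.480/-0.391 → slack +0.730/-0.454; half-tol=0.435, Σhalf²=0.214152
  +C: nom +7.100 → Σnom=-67.020; wc +0.290/-0.149 → slack +1.020/-0.603; half-tol=0.219, Σhalf²=0.262333
  -D: nom -37.200 → Σnom=-104.220; wc +0.260/-0.490 → slack +1.280/-1.093; half-tol=0.375, Σhalf²=0.402958
  -E: nom -32.620 → Σnom=-136.840; wc +0.385/-0.385 → slack +1.665/-1.478; half-tol=0.385, Σhalf²=0.551183
  +F: nom +6.300 → Σnom=-130.540; wc +0.133/-0.133 → slack +1.798/-1.611; half-tol=0.133, Σhalf²=0.568872
  +G: nom +26.900 → Σnom=-103.640; wc +0.090/-0.180 → slack +1.888/-1.791; half-tol=0.135, Σhalf²=0.587097
  -H: nom -3.800 → Σnom=-107.440; wc +0.120/-0.180 → slack +2.008/-1.971; half-tol=0.150, Σhalf²=0.609597
  -I: nom -35.750 → Σnom=-143.190; wc +0.441/-0.440 → slack +2.449/-2.411; half-tol=0.441, Σhalf²=0.803637
Nominal = -143.190. Worst-case = [-143.190 - 2.411, -143.190 + 2.449] = [-145.601, -140.741]. RSS = √0.803637 = 0.896.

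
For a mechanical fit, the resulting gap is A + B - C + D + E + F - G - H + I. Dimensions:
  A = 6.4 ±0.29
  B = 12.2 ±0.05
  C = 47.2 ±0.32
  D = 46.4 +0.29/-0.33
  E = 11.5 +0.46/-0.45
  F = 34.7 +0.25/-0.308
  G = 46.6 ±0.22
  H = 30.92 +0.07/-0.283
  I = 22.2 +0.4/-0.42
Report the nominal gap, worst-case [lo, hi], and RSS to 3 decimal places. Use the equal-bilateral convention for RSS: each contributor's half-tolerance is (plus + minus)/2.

Stack each dimension's contribution:
  +A: nom +6.400 → Σnom=6.400; wc +0.290/-0.290 → slack +0.290/-0.290; half-tol=0.290, Σhalf²=0.084100
  +B: nom +12.200 → Σnom=18.600; wc +0.050/-0.050 → slack +0.340/-0.340; half-tol=0.050, Σhalf²=0.086600
  -C: nom -47.200 → Σnom=-28.600; wc +0.320/-0.320 → slack +0.660/-0.660; half-tol=0.320, Σhalf²=0.189000
  +D: nom +46.400 → Σnom=17.800; wc +0.290/-0.330 → slack +0.950/-0.990; half-tol=0.310, Σhalf²=0.285100
  +E: nom +11.500 → Σnom=29.300; wc +0.460/-0.450 → slack +1.410/-1.440; half-tol=0.455, Σhalf²=0.492125
  +F: nom +34.700 → Σnom=64.000; wc +0.250/-0.308 → slack +1.660/-1.748; half-tol=0.279, Σhalf²=0.569966
  -G: nom -46.600 → Σnom=17.400; wc +0.220/-0.220 → slack +1.880/-1.968; half-tol=0.220, Σhalf²=0.618366
  -H: nom -30.920 → Σnom=-13.520; wc +0.283/-0.070 → slack +2.163/-2.038; half-tol=0.176, Σhalf²=0.649518
  +I: nom +22.200 → Σnom=8.680; wc +0.400/-0.420 → slack +2.563/-2.458; half-tol=0.410, Σhalf²=0.817618
Nominal = 8.680. Worst-case = [8.680 - 2.458, 8.680 + 2.563] = [6.222, 11.243]. RSS = √0.817618 = 0.904.

nominal=8.680 wc=[6.222,11.243] rss=0.904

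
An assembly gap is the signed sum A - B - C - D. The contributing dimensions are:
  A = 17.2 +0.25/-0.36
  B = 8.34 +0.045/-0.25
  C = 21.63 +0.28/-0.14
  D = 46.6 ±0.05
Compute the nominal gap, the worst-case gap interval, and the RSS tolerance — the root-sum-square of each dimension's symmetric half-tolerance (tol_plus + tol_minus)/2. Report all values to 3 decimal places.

nominal=-59.370 wc=[-60.105,-58.680] rss=0.402

Stack each dimension's contribution:
  +A: nom +17.200 → Σnom=17.200; wc +0.250/-0.360 → slack +0.250/-0.360; half-tol=0.305, Σhalf²=0.093025
  -B: nom -8.340 → Σnom=8.860; wc +0.250/-0.045 → slack +0.500/-0.405; half-tol=0.147, Σhalf²=0.114781
  -C: nom -21.630 → Σnom=-12.770; wc +0.140/-0.280 → slack +0.640/-0.685; half-tol=0.210, Σhalf²=0.158881
  -D: nom -46.600 → Σnom=-59.370; wc +0.050/-0.050 → slack +0.690/-0.735; half-tol=0.050, Σhalf²=0.161381
Nominal = -59.370. Worst-case = [-59.370 - 0.735, -59.370 + 0.690] = [-60.105, -58.680]. RSS = √0.161381 = 0.402.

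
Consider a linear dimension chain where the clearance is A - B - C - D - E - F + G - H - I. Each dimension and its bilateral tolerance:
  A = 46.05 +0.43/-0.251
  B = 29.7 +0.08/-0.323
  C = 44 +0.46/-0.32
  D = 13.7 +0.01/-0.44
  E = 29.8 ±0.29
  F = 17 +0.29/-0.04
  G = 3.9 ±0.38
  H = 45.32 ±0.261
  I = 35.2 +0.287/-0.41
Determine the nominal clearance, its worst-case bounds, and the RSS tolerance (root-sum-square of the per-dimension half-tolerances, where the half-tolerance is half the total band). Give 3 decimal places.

nominal=-164.770 wc=[-167.079,-161.876] rss=0.897

Stack each dimension's contribution:
  +A: nom +46.050 → Σnom=46.050; wc +0.430/-0.251 → slack +0.430/-0.251; half-tol=0.341, Σhalf²=0.115940
  -B: nom -29.700 → Σnom=16.350; wc +0.323/-0.080 → slack +0.753/-0.331; half-tol=0.202, Σhalf²=0.156543
  -C: nom -44.000 → Σnom=-27.650; wc +0.320/-0.460 → slack +1.073/-0.791; half-tol=0.390, Σhalf²=0.308643
  -D: nom -13.700 → Σnom=-41.350; wc +0.440/-0.010 → slack +1.513/-0.801; half-tol=0.225, Σhalf²=0.359268
  -E: nom -29.800 → Σnom=-71.150; wc +0.290/-0.290 → slack +1.803/-1.091; half-tol=0.290, Σhalf²=0.443368
  -F: nom -17.000 → Σnom=-88.150; wc +0.040/-0.290 → slack +1.843/-1.381; half-tol=0.165, Σhalf²=0.470593
  +G: nom +3.900 → Σnom=-84.250; wc +0.380/-0.380 → slack +2.223/-1.761; half-tol=0.380, Σhalf²=0.614993
  -H: nom -45.320 → Σnom=-129.570; wc +0.261/-0.261 → slack +2.484/-2.022; half-tol=0.261, Σhalf²=0.683114
  -I: nom -35.200 → Σnom=-164.770; wc +0.410/-0.287 → slack +2.894/-2.309; half-tol=0.348, Σhalf²=0.804566
Nominal = -164.770. Worst-case = [-164.770 - 2.309, -164.770 + 2.894] = [-167.079, -161.876]. RSS = √0.804566 = 0.897.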